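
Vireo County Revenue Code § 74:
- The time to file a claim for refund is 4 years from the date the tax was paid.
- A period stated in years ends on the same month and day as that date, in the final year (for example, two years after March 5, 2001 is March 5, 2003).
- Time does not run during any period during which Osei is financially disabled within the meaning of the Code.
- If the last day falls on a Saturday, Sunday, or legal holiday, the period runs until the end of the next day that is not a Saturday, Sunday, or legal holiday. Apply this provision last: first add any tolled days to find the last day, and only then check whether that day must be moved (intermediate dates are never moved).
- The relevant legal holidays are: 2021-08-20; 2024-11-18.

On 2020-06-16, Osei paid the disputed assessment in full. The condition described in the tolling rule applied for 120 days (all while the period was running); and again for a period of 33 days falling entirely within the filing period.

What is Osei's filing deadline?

4 years after 2020-06-16 is June 16, 2024.
Tolling adds 120 days: June 16, 2024 + 120 days = October 14, 2024.
Tolling adds 33 days: October 14, 2024 + 33 days = November 16, 2024.
November 16, 2024 is Saturday; November 17, 2024 is Sunday; November 18, 2024 is a listed holiday. The next qualifying day is November 19, 2024.

November 19, 2024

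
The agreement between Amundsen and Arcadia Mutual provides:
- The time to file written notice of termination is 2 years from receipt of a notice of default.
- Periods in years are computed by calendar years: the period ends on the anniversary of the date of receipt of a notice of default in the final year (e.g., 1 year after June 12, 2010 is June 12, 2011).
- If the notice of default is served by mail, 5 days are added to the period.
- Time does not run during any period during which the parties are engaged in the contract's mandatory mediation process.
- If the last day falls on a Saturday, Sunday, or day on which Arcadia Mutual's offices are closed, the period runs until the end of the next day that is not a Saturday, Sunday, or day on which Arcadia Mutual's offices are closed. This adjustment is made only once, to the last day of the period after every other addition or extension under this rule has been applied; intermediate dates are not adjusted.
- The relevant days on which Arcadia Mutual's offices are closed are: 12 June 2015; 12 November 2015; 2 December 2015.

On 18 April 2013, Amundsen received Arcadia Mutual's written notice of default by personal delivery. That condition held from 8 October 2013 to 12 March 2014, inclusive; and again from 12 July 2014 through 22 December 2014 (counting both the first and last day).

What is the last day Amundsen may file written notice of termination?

2 years after 18 April 2013 is April 18, 2015.
Service was not by mail, so no mail extension applies.
From October 8, 2013 through March 12, 2014 inclusive is 156 days; tolling adds 156 days: April 18, 2015 + 156 days = September 21, 2015.
From July 12, 2014 through December 22, 2014 inclusive is 164 days; tolling adds 164 days: September 21, 2015 + 164 days = March 3, 2016.
March 3, 2016 is a Thursday and not a day on which Arcadia Mutual's offices are closed, so no extension applies.

March 3, 2016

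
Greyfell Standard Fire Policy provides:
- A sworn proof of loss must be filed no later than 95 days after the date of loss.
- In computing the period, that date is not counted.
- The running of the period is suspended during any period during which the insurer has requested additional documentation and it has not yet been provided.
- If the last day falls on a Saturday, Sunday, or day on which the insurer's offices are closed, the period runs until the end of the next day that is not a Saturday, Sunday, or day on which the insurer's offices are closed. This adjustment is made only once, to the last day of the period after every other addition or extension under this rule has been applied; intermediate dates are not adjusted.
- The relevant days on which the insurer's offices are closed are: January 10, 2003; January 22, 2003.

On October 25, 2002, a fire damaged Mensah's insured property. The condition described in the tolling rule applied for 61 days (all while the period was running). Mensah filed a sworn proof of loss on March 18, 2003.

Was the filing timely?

Yes

95 days after October 25, 2002 is January 28, 2003.
Tolling adds 61 days: January 28, 2003 + 61 days = March 30, 2003.
March 30, 2003 is Sunday. The next qualifying day is March 31, 2003.
The deadline is March 31, 2003; the filing on March 18, 2003 is on or before that date.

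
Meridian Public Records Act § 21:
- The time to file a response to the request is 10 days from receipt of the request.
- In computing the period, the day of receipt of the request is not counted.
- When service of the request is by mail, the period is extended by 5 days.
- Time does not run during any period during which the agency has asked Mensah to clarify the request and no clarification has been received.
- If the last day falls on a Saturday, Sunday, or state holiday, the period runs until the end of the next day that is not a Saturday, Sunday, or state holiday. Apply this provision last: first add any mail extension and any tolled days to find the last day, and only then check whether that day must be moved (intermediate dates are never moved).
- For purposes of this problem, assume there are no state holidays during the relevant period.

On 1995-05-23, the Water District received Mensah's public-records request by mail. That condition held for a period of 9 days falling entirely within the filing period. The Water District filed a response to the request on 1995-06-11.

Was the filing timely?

10 days after 1995-05-23 is June 2, 1995.
Service was by mail, adding 5 days: June 2, 1995 + 5 days = June 7, 1995.
Tolling adds 9 days: June 7, 1995 + 9 days = June 16, 1995.
June 16, 1995 is a Friday and not a state holiday, so no extension applies.
The deadline is June 16, 1995; the filing on June 11, 1995 is on or before that date.

Yes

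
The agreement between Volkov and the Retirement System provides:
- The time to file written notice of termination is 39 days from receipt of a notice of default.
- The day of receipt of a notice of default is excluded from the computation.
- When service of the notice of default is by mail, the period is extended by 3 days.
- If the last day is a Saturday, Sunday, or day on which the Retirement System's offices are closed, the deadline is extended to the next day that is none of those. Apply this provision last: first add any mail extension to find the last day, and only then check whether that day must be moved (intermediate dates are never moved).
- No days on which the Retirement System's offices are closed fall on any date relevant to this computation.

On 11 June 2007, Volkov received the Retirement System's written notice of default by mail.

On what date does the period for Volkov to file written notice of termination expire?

39 days after 11 June 2007 is July 20, 2007.
Service was by mail, adding 3 days: July 20, 2007 + 3 days = July 23, 2007.
July 23, 2007 is a Monday and not a day on which the Retirement System's offices are closed, so no extension applies.

July 23, 2007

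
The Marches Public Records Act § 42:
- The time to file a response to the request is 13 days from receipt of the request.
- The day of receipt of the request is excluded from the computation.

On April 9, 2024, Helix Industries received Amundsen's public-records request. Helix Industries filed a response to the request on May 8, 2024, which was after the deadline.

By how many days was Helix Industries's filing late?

13 days after April 9, 2024 is April 22, 2024.
The deadline is April 22, 2024; from April 22, 2024 to May 8, 2024 is 16 days.

16 days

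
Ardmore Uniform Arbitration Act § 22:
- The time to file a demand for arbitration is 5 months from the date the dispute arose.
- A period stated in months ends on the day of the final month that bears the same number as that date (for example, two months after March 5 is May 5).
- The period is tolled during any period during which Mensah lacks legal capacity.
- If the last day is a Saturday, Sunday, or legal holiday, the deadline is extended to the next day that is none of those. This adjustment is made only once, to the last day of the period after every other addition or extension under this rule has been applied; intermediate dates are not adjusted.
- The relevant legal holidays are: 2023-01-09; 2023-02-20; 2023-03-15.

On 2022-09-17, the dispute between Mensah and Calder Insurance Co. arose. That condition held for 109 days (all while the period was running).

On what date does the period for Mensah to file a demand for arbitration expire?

5 months after 2022-09-17 is February 17, 2023.
Tolling adds 109 days: February 17, 2023 + 109 days = June 6, 2023.
June 6, 2023 is a Tuesday and not a legal holiday, so no extension applies.

June 6, 2023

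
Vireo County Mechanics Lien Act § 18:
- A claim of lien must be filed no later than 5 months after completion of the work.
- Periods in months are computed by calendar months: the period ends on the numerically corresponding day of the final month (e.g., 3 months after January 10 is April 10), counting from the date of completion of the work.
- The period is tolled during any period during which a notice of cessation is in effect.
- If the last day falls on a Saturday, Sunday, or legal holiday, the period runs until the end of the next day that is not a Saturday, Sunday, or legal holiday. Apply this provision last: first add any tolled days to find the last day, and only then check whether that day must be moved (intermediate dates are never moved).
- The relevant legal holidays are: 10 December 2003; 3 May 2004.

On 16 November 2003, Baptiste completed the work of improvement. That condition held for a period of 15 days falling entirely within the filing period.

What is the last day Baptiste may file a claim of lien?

5 months after 16 November 2003 is April 16, 2004.
Tolling adds 15 days: April 16, 2004 + 15 days = May 1, 2004.
May 1, 2004 is Saturday; May 2, 2004 is Sunday; May 3, 2004 is a listed holiday. The next qualifying day is May 4, 2004.

May 4, 2004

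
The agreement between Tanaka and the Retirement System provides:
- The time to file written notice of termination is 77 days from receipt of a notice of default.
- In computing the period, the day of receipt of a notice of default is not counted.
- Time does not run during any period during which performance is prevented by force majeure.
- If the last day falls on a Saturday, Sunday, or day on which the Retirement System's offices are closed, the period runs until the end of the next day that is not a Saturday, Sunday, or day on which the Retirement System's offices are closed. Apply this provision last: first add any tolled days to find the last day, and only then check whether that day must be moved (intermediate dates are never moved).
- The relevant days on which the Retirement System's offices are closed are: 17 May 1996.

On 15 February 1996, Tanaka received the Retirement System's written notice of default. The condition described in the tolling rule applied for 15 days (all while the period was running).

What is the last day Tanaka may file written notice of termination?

May 20, 1996

77 days after 15 February 1996 is May 2, 1996.
Tolling adds 15 days: May 2, 1996 + 15 days = May 17, 1996.
May 17, 1996 is a listed holiday; May 18, 1996 is Saturday; May 19, 1996 is Sunday. The next qualifying day is May 20, 1996.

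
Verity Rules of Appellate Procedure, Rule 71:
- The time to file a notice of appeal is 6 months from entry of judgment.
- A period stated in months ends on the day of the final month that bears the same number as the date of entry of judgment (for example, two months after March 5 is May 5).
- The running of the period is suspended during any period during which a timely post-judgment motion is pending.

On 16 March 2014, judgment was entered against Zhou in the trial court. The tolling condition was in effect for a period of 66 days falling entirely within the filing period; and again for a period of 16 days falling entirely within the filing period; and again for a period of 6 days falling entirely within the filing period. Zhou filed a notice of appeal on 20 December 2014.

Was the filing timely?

No

6 months after 16 March 2014 is September 16, 2014.
Tolling adds 66 days: September 16, 2014 + 66 days = November 21, 2014.
Tolling adds 16 days: November 21, 2014 + 16 days = December 7, 2014.
Tolling adds 6 days: December 7, 2014 + 6 days = December 13, 2014.
The deadline is December 13, 2014; the filing on December 20, 2014 is after that date.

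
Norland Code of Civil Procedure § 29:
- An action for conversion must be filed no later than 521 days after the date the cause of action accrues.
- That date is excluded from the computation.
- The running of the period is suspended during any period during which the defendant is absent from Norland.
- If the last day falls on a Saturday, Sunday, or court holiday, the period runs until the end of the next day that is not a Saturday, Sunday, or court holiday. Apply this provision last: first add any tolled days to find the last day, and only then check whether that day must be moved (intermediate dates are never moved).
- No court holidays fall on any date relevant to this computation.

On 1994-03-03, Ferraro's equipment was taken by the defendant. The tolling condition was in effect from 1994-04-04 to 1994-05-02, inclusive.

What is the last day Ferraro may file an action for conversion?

521 days after 1994-03-03 is August 6, 1995.
From April 4, 1994 through May 2, 1994 inclusive is 29 days; tolling adds 29 days: August 6, 1995 + 29 days = September 4, 1995.
September 4, 1995 is a Monday and not a court holiday, so no extension applies.

September 4, 1995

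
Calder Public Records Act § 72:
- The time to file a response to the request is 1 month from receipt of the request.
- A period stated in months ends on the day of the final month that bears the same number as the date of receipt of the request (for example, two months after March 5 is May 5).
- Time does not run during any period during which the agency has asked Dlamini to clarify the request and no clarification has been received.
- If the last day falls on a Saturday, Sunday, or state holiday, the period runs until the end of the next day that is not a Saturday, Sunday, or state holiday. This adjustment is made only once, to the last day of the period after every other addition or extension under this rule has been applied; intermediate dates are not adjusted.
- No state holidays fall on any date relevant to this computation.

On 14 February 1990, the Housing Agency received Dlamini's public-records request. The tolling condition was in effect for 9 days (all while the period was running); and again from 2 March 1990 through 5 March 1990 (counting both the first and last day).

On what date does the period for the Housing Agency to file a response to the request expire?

March 27, 1990

1 month after 14 February 1990 is March 14, 1990.
Tolling adds 9 days: March 14, 1990 + 9 days = March 23, 1990.
From March 2, 1990 through March 5, 1990 inclusive is 4 days; tolling adds 4 days: March 23, 1990 + 4 days = March 27, 1990.
March 27, 1990 is a Tuesday and not a state holiday, so no extension applies.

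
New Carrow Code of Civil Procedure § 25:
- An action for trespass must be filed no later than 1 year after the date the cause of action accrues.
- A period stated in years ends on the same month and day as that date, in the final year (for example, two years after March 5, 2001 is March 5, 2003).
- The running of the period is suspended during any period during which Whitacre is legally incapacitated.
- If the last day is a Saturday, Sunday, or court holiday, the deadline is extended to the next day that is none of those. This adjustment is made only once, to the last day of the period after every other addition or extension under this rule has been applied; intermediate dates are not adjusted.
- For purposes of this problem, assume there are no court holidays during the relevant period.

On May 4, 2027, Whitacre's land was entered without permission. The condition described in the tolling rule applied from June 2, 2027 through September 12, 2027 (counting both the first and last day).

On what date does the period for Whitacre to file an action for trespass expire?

1 year after May 4, 2027 is May 4, 2028.
From June 2, 2027 through September 12, 2027 inclusive is 103 days; tolling adds 103 days: May 4, 2028 + 103 days = August 15, 2028.
August 15, 2028 is a Tuesday and not a court holiday, so no extension applies.

August 15, 2028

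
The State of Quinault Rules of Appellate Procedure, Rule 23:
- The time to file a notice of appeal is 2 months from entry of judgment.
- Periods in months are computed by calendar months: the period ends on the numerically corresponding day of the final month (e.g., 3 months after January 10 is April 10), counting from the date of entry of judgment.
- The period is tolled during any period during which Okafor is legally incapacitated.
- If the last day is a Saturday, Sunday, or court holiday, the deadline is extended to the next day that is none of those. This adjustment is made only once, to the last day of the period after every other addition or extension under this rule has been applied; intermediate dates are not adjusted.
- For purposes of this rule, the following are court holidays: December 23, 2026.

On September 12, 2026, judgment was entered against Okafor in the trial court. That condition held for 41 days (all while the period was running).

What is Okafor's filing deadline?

2 months after September 12, 2026 is November 12, 2026.
Tolling adds 41 days: November 12, 2026 + 41 days = December 23, 2026.
December 23, 2026 is a listed holiday. The next qualifying day is December 24, 2026.

December 24, 2026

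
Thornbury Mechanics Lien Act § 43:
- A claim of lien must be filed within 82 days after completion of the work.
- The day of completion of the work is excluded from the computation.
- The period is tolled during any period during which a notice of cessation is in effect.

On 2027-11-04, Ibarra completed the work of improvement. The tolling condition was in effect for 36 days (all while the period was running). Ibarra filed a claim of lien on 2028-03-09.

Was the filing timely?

82 days after 2027-11-04 is January 25, 2028.
Tolling adds 36 days: January 25, 2028 + 36 days = March 1, 2028.
The deadline is March 1, 2028; the filing on March 9, 2028 is after that date.

No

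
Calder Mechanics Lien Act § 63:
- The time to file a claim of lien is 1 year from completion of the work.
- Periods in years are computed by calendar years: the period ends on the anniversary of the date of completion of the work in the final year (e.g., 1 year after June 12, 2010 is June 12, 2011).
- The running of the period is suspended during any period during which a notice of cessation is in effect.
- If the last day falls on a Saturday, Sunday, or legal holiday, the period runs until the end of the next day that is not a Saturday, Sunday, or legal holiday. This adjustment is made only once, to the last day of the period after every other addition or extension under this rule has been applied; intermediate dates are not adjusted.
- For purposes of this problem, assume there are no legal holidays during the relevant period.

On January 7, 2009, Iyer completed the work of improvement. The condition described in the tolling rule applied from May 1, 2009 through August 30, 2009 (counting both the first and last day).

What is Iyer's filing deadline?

May 10, 2010

1 year after January 7, 2009 is January 7, 2010.
From May 1, 2009 through August 30, 2009 inclusive is 122 days; tolling adds 122 days: January 7, 2010 + 122 days = May 9, 2010.
May 9, 2010 is Sunday. The next qualifying day is May 10, 2010.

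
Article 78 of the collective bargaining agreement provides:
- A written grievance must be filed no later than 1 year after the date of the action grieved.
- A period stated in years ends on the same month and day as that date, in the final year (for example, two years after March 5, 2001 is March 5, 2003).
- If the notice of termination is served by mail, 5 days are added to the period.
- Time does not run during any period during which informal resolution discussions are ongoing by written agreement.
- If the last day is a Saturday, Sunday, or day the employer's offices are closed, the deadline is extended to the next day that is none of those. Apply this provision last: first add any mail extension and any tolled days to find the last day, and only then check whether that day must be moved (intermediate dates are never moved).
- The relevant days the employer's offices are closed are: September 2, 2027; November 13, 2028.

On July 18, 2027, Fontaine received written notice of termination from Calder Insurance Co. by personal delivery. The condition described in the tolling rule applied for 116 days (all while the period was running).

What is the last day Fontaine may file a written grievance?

November 14, 2028

1 year after July 18, 2027 is July 18, 2028.
Service was not by mail, so no mail extension applies.
Tolling adds 116 days: July 18, 2028 + 116 days = November 11, 2028.
November 11, 2028 is Saturday; November 12, 2028 is Sunday; November 13, 2028 is a listed holiday. The next qualifying day is November 14, 2028.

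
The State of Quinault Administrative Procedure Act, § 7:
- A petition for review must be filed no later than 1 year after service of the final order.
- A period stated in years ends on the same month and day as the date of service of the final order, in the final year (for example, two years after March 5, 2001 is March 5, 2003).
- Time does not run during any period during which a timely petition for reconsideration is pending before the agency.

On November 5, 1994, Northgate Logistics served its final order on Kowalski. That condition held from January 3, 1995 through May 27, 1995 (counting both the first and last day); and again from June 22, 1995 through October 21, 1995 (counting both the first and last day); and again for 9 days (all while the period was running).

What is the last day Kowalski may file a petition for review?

1 year after November 5, 1994 is November 5, 1995.
From January 3, 1995 through May 27, 1995 inclusive is 145 days; tolling adds 145 days: November 5, 1995 + 145 days = March 29, 1996.
From June 22, 1995 through October 21, 1995 inclusive is 122 days; tolling adds 122 days: March 29, 1996 + 122 days = July 29, 1996.
Tolling adds 9 days: July 29, 1996 + 9 days = August 7, 1996.

August 7, 1996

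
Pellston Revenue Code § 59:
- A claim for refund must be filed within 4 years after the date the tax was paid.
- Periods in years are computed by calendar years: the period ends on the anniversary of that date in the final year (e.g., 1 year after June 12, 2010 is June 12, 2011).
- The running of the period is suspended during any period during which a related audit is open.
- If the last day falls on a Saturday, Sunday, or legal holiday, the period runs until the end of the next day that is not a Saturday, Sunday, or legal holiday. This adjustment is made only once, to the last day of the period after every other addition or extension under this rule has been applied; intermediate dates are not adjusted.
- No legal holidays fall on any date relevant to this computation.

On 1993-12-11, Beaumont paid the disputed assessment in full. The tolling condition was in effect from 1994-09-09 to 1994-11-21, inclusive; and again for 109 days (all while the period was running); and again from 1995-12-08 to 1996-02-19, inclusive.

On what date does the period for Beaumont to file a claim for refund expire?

4 years after 1993-12-11 is December 11, 1997.
From September 9, 1994 through November 21, 1994 inclusive is 74 days; tolling adds 74 days: December 11, 1997 + 74 days = February 23, 1998.
Tolling adds 109 days: February 23, 1998 + 109 days = June 12, 1998.
From December 8, 1995 through February 19, 1996 inclusive is 74 days; tolling adds 74 days: June 12, 1998 + 74 days = August 25, 1998.
August 25, 1998 is a Tuesday and not a legal holiday, so no extension applies.

August 25, 1998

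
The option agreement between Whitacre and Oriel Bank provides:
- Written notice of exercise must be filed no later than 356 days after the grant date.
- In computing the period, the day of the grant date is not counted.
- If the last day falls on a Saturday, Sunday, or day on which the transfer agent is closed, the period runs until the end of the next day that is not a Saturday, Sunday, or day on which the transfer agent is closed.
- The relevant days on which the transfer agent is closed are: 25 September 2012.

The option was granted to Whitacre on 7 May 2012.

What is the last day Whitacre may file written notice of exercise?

356 days after 7 May 2012 is April 28, 2013.
April 28, 2013 is Sunday. The next qualifying day is April 29, 2013.

April 29, 2013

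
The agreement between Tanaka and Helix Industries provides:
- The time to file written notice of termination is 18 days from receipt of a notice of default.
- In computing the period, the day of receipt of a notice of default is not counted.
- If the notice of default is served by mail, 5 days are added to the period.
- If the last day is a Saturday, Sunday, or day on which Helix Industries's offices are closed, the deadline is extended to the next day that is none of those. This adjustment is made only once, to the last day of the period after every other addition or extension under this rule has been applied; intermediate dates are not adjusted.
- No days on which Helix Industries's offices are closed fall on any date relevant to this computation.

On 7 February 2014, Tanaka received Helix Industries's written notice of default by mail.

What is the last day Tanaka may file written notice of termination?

March 3, 2014

18 days after 7 February 2014 is February 25, 2014.
Service was by mail, adding 5 days: February 25, 2014 + 5 days = March 2, 2014.
March 2, 2014 is Sunday. The next qualifying day is March 3, 2014.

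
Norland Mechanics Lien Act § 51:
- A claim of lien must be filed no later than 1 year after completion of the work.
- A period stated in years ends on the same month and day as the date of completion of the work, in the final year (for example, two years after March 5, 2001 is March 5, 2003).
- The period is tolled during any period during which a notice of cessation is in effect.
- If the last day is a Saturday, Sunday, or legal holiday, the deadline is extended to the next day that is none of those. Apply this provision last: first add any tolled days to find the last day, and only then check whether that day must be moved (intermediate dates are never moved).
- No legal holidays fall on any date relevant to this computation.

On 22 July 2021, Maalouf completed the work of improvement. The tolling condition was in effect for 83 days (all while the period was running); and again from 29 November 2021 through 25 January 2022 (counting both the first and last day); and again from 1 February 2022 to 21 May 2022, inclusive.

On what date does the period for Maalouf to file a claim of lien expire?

March 30, 2023

1 year after 22 July 2021 is July 22, 2022.
Tolling adds 83 days: July 22, 2022 + 83 days = October 13, 2022.
From November 29, 2021 through January 25, 2022 inclusive is 58 days; tolling adds 58 days: October 13, 2022 + 58 days = December 10, 2022.
From February 1, 2022 through May 21, 2022 inclusive is 110 days; tolling adds 110 days: December 10, 2022 + 110 days = March 30, 2023.
March 30, 2023 is a Thursday and not a legal holiday, so no extension applies.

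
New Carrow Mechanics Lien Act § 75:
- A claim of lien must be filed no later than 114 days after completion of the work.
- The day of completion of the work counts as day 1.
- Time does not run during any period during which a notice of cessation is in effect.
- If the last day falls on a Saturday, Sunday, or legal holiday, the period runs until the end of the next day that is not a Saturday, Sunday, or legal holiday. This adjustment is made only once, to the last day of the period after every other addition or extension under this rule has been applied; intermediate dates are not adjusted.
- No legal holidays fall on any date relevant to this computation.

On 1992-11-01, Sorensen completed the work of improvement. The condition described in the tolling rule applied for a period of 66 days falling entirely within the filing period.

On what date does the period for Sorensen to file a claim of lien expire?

April 29, 1993

Counting 1992-11-01 as day 1, day 114 is February 22, 1993.
Tolling adds 66 days: February 22, 1993 + 66 days = April 29, 1993.
April 29, 1993 is a Thursday and not a legal holiday, so no extension applies.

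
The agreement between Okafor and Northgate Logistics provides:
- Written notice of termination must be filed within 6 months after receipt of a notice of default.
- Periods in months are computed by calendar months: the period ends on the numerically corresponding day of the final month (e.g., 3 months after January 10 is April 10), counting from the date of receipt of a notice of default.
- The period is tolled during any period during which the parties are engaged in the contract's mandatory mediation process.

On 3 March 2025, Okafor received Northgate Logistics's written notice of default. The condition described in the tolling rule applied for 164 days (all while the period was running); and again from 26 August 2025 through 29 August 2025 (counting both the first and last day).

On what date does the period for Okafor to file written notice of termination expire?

6 months after 3 March 2025 is September 3, 2025.
Tolling adds 164 days: September 3, 2025 + 164 days = February 14, 2026.
From August 26, 2025 through August 29, 2025 inclusive is 4 days; tolling adds 4 days: February 14, 2026 + 4 days = February 18, 2026.

February 18, 2026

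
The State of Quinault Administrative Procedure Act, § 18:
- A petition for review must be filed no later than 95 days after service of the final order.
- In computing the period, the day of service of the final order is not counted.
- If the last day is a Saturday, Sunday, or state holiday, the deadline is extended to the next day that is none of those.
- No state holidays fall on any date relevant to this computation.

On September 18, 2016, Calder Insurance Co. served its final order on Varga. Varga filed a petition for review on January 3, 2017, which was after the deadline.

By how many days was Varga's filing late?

95 days after September 18, 2016 is December 22, 2016.
December 22, 2016 is a Thursday and not a state holiday, so no extension applies.
The deadline is December 22, 2016; from December 22, 2016 to January 3, 2017 is 12 days.

12 days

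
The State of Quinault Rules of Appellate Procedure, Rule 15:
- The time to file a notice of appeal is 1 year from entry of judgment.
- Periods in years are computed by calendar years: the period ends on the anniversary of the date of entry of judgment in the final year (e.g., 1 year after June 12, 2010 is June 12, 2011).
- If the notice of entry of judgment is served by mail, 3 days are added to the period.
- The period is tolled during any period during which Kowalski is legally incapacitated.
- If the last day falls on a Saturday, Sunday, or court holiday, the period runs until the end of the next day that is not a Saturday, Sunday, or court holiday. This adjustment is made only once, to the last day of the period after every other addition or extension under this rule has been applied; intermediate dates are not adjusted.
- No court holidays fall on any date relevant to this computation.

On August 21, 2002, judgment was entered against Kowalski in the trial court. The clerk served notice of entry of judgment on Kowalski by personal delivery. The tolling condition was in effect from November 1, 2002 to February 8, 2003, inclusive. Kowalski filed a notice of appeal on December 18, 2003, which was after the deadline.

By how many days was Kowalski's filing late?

1 year after August 21, 2002 is August 21, 2003.
Service was not by mail, so no mail extension applies.
From November 1, 2002 through February 8, 2003 inclusive is 100 days; tolling adds 100 days: August 21, 2003 + 100 days = November 29, 2003.
November 29, 2003 is Saturday; November 30, 2003 is Sunday. The next qualifying day is December 1, 2003.
The deadline is December 1, 2003; from December 1, 2003 to December 18, 2003 is 17 days.

17 days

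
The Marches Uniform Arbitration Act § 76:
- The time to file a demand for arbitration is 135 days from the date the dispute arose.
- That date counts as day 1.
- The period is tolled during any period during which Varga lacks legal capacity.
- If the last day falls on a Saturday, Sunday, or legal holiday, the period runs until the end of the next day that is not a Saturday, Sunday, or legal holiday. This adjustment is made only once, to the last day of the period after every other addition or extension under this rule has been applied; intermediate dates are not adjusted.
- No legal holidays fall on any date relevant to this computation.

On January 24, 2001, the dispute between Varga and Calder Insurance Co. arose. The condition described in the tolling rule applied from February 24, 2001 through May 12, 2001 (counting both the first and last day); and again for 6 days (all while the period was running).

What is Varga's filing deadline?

Counting January 24, 2001 as day 1, day 135 is June 7, 2001.
From February 24, 2001 through May 12, 2001 inclusive is 78 days; tolling adds 78 days: June 7, 2001 + 78 days = August 24, 2001.
Tolling adds 6 days: August 24, 2001 + 6 days = August 30, 2001.
August 30, 2001 is a Thursday and not a legal holiday, so no extension applies.

August 30, 2001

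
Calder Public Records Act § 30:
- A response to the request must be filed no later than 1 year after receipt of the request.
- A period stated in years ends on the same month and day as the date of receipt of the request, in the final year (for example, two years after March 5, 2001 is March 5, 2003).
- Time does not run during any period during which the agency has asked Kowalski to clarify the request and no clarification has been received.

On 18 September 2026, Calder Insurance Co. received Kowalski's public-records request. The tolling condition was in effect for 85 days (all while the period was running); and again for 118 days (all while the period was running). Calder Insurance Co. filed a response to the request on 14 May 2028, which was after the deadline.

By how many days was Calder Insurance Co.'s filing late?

1 year after 18 September 2026 is September 18, 2027.
Tolling adds 85 days: September 18, 2027 + 85 days = December 12, 2027.
Tolling adds 118 days: December 12, 2027 + 118 days = April 8, 2028.
The deadline is April 8, 2028; from April 8, 2028 to May 14, 2028 is 36 days.

36 days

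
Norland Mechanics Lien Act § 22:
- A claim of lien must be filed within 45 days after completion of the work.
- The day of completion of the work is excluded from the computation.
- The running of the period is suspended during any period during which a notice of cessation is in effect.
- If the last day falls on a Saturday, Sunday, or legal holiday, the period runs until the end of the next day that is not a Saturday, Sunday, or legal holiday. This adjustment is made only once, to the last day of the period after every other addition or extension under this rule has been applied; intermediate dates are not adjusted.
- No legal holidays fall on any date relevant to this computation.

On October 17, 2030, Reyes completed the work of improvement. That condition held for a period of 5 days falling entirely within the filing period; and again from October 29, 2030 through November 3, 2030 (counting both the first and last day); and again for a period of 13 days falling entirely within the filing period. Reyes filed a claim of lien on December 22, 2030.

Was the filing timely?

Yes

45 days after October 17, 2030 is December 1, 2030.
Tolling adds 5 days: December 1, 2030 + 5 days = December 6, 2030.
From October 29, 2030 through November 3, 2030 inclusive is 6 days; tolling adds 6 days: December 6, 2030 + 6 days = December 12, 2030.
Tolling adds 13 days: December 12, 2030 + 13 days = December 25, 2030.
December 25, 2030 is a Wednesday and not a legal holiday, so no extension applies.
The deadline is December 25, 2030; the filing on December 22, 2030 is on or before that date.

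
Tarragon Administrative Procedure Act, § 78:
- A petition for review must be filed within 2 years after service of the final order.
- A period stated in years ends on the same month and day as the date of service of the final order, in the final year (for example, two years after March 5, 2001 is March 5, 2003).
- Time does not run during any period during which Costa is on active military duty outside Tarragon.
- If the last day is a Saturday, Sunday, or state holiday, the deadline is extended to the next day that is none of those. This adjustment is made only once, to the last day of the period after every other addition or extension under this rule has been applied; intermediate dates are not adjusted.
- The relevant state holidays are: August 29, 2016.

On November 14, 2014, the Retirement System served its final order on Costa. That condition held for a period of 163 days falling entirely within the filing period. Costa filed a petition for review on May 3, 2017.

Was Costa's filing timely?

No

2 years after November 14, 2014 is November 14, 2016.
Tolling adds 163 days: November 14, 2016 + 163 days = April 26, 2017.
April 26, 2017 is a Wednesday and not a state holiday, so no extension applies.
The deadline is April 26, 2017; the filing on May 3, 2017 is after that date.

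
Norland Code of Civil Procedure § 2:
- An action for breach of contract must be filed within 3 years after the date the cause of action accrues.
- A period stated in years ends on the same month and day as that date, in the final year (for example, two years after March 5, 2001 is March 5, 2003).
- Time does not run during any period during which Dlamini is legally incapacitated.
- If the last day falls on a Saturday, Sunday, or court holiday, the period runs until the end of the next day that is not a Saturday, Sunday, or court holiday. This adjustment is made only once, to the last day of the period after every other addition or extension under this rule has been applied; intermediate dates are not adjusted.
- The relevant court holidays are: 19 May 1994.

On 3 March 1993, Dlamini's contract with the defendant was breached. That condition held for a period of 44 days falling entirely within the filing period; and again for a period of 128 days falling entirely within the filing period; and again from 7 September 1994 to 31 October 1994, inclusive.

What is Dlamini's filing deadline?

3 years after 3 March 1993 is March 3, 1996.
Tolling adds 44 days: March 3, 1996 + 44 days = April 16, 1996.
Tolling adds 128 days: April 16, 1996 + 128 days = August 22, 1996.
From September 7, 1994 through October 31, 1994 inclusive is 55 days; tolling adds 55 days: August 22, 1996 + 55 days = October 16, 1996.
October 16, 1996 is a Wednesday and not a court holiday, so no extension applies.

October 16, 1996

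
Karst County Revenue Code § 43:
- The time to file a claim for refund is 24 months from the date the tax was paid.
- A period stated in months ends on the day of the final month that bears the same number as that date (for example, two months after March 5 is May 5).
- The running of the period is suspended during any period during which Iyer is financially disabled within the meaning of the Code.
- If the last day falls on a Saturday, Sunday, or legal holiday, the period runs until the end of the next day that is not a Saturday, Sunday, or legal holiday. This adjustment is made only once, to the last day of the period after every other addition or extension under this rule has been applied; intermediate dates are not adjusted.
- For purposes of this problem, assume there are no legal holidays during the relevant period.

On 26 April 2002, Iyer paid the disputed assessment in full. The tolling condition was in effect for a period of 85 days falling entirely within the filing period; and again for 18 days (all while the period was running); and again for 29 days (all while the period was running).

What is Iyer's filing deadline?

24 months after 26 April 2002 is April 26, 2004.
Tolling adds 85 days: April 26, 2004 + 85 days = July 20, 2004.
Tolling adds 18 days: July 20, 2004 + 18 days = August 7, 2004.
Tolling adds 29 days: August 7, 2004 + 29 days = September 5, 2004.
September 5, 2004 is Sunday. The next qualifying day is September 6, 2004.

September 6, 2004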